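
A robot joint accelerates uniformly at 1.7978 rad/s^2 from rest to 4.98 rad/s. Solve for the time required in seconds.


t = delta_omega / alpha = 4.98 / 1.7978 = 2.7701

2.7701 s


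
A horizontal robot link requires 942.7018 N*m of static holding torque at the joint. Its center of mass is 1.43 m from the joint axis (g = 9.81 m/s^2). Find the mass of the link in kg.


m = tau / (g*L) = 942.7018 / (9.81 * 1.43) = 67.2000

67.2000 kg


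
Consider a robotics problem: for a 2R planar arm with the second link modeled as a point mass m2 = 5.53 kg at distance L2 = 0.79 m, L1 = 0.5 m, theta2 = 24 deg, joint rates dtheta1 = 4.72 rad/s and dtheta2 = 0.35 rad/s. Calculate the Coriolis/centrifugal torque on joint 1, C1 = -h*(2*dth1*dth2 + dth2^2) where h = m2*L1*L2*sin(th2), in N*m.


h = m2*L1*L2*sin(th2) = 5.53*0.5*0.79*sin(24 deg) = 0.888455
C1 = -h*(2*4.72*0.35 + 0.35^2) = -0.888455*3.4265 = -3.0443

-3.0443 N*m


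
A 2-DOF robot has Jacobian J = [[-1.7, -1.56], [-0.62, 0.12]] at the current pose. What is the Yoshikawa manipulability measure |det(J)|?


det(J) = -1.7*0.12 - (-1.56)*(-0.62) = -1.1712
|det(J)| = 1.1712

1.1712


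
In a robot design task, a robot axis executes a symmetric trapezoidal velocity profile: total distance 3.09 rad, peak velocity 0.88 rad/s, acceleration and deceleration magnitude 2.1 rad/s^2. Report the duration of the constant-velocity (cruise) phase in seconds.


t_acc = v/a = 0.419048 s, d_acc = v^2/(2a) = 0.184381 rad each
d_cruise = 3.09 - 2*0.184381 = 2.721238 rad
t_cruise = d_cruise/v = 2.721238/0.88 = 3.0923

3.0923 s


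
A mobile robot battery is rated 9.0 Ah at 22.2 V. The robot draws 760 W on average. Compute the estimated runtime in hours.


E = 9.0*22.2 = 199.8000 Wh
t = E/P = 199.8000/760 = 0.2629

0.2629 hours


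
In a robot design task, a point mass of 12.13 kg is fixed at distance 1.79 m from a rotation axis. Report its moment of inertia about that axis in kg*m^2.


I = m*r^2 = 12.13*1.79^2 = 38.8657

38.8657 kg*m^2


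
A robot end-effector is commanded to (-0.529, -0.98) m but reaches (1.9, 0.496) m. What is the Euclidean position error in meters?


dx = 1.9 - (-0.529) = 2.4290, dy = 0.496 - (-0.98) = 1.4760
err = sqrt(5.900041 + 2.178576) = 2.8423

2.8423 m


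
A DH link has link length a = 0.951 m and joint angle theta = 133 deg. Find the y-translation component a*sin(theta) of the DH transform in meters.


a*sin(theta) = 0.951*sin(133 deg) = 0.6955

0.6955 m


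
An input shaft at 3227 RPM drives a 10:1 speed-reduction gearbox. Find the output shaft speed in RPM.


omega_out = omega_in / N = 3227 / 10 = 322.7000

322.7000 RPM


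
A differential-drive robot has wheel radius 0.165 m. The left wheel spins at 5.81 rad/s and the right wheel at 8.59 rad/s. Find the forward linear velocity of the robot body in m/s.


v = r*(wR + wL)/2 = 0.165*(8.59 + 5.81)/2 = 1.1880

1.1880 m/s


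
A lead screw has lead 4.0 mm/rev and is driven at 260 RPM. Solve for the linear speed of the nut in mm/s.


v = lead * (RPM/60) = 4.0*260/60 = 17.3333

17.3333 mm/s


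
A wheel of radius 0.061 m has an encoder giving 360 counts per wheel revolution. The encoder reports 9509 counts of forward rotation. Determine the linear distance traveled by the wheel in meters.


revs = 9509/360 = 26.413889
d = revs * 2*pi*r = 26.413889 * 2*pi*0.061 = 10.1238

10.1238 m


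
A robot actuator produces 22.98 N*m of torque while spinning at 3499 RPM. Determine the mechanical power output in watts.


omega = 3499 * 2*pi/60 = 366.414423 rad/s
P = tau * omega = 22.98 * 366.414423 = 8420.2034

8420.2034 W


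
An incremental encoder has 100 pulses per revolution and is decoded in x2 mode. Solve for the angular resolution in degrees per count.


resolution = 360 / (PPR * 2) = 360 / 200 = 1.8000

1.8000 degrees


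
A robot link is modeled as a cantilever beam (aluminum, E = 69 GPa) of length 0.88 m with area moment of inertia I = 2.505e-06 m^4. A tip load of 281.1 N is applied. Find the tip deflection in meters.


delta = F*L^3/(3*E*I) = 281.1*0.88^3/(3*6.900e+10*2.505e-06)
      = 191.5617792/518535 = 3.6943e-04

3.6943e-04 m


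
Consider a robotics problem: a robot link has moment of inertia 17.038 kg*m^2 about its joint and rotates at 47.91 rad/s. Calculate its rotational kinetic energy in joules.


KE = (1/2)*I*omega^2 = 0.5*17.038*47.91^2 = 19554.2408

19554.2408 J


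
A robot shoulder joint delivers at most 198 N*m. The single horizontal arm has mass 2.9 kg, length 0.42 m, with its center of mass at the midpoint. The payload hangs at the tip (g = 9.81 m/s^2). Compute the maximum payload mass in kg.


tau_arm = m_arm*g*(L/2) = 2.9*9.81*0.42/2 = 5.9743 N*m
tau_payload = tau_max - tau_arm = 198 - 5.9743 = 192.0257
m_payload = tau_payload / (g*L) = 192.0257 / (9.81*0.42) = 46.6059

46.6059 kg


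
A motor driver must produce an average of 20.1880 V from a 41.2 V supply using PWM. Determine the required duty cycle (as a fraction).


D = V_avg/V_supply = 20.1880/41.2 = 0.4900

0.4900


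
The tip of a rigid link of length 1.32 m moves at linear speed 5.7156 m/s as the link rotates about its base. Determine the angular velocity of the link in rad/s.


omega = v / L = 5.7156 / 1.32 = 4.3300

4.3300 rad/s


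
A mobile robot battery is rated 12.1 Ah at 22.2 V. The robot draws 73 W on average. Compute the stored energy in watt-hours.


E = capacity * V = 12.1*22.2 = 268.6200

268.6200 Wh


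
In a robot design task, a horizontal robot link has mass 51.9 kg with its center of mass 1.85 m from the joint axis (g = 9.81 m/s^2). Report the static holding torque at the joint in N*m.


tau = m*g*L = 51.9 * 9.81 * 1.85 = 941.9072

941.9072 N*m


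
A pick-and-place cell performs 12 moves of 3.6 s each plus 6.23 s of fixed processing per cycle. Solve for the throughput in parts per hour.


T_cycle = 12*3.6 + 6.23 = 49.4300 s
rate = 3600/T = 72.8303

72.8303 parts/hour


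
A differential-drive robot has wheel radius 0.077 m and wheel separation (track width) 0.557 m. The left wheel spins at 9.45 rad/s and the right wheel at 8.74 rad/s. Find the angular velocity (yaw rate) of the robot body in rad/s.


omega = r*(wR - wL)/L = 0.077*(8.74 - (9.45))/0.557 = -0.0982

-0.0982 rad/s


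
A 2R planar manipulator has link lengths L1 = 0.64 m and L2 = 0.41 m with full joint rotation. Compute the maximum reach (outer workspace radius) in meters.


r_max = L1 + L2 = 0.64 + 0.41 = 1.0500

1.0500 m


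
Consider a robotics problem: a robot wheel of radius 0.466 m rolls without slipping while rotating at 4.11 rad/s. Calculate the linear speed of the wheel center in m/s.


v = omega * r = 4.11 * 0.466 = 1.9153

1.9153 m/s


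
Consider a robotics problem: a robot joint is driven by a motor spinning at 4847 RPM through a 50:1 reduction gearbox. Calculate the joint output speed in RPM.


omega_joint = omega_motor / N = 4847 / 50 = 96.9400

96.9400 RPM


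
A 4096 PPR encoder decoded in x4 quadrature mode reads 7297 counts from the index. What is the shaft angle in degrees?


angle = counts * 360 / (PPR*4) = 7297 * 360 / 16384 = 160.3345

160.3345 degrees


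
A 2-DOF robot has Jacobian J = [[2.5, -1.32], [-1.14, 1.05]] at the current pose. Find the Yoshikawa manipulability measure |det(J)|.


det(J) = 2.5*1.05 - (-1.32)*(-1.14) = 1.1202
|det(J)| = 1.1202

1.1202


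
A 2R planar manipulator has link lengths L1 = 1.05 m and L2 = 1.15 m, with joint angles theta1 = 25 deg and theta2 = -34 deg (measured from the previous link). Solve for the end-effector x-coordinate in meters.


x = L1*cos(th1) + L2*cos(th1+th2) = 1.05*cos(25 deg) + 1.15*cos(-9 deg) = 2.0875

2.0875 m


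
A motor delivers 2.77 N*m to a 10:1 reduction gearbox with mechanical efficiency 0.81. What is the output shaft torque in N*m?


tau_out = tau_in * N * eta = 2.77 * 10 * 0.81 = 22.4370

22.4370 N*m


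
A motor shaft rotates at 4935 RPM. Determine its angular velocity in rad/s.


omega = 4935 * 2*pi/60 = 516.7920

516.7920 rad/s


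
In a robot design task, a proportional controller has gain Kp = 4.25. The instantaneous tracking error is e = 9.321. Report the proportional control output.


u_P = Kp * e = 4.25 * 9.321 = 39.6142

39.6142


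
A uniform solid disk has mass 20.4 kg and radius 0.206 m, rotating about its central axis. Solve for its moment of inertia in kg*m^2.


I = (1/2)*m*R^2 = 0.5*20.4*0.206^2 = 0.4328

0.4328 kg*m^2


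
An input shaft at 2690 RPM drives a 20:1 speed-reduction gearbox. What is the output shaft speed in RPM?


omega_out = omega_in / N = 2690 / 20 = 134.5000

134.5000 RPM


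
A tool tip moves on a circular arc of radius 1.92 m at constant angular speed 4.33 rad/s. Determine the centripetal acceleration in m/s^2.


a_c = omega^2 * r = 4.33^2 * 1.92 = 35.9979

35.9979 m/s^2


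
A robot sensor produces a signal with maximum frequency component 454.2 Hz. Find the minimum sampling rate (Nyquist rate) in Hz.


f_s,min = 2*f_max = 2*454.2 = 908.4000

908.4000 Hz


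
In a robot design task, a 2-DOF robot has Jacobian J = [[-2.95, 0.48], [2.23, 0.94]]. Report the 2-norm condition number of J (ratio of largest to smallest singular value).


JJ^T eigenvalues: trace(JJ^T) = 14.7894, det(JJ^T) = det(J)^2 = 14.77172356
s_max^2 = (14.7894 + sqrt(159.63945812))/2 = 13.71212547
s_min^2 = (14.7894 - sqrt(159.63945812))/2 = 1.07727453
kappa = s_max/s_min = sqrt(13.71212547/1.07727453) = 3.5677

3.5677


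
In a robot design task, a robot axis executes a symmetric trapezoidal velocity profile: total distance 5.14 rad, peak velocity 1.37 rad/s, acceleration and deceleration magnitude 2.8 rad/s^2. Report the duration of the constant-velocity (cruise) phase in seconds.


t_acc = v/a = 0.489286 s, d_acc = v^2/(2a) = 0.335161 rad each
d_cruise = 5.14 - 2*0.335161 = 4.469678 rad
t_cruise = d_cruise/v = 4.469678/1.37 = 3.2625

3.2625 s


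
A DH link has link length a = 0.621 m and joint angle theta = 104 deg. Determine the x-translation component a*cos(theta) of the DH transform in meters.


a*cos(theta) = 0.621*cos(104 deg) = -0.1502

-0.1502 m


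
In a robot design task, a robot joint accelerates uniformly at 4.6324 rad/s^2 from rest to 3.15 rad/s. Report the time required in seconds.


t = delta_omega / alpha = 3.15 / 4.6324 = 0.6800

0.6800 s


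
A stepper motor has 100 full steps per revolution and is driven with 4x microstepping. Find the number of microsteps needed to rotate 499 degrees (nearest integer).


step_size = 360/(100*4) = 360/400 = 0.900000 deg
n = 499/(360/400) = 499*400/360 = 554.4444 -> 554

554 steps


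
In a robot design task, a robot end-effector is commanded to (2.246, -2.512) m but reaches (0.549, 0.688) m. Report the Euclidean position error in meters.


dx = 0.549 - (2.246) = -1.6970, dy = 0.688 - (-2.512) = 3.2000
err = sqrt(2.879809 + 10.240000) = 3.6221

3.6221 m


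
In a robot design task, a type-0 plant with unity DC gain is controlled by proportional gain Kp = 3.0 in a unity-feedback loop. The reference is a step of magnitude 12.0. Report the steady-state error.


e_ss = R/(1 + Kp) = 12.0/(1 + 3.0) = 12.0/4.0000 = 3.0000

3.0000


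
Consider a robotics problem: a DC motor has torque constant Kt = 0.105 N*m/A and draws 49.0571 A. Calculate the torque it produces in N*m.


tau = Kt * I = 0.105*49.0571 = 5.1510

5.1510 N*m


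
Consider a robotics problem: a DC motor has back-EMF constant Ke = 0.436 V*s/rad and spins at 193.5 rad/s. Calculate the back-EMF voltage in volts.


V_emf = Ke * omega = 0.436*193.5 = 84.3660

84.3660 V


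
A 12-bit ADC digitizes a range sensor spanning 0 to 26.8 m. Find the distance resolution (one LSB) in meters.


res = range / 2^n = 26.8/2^12 = 26.8/4096 = 0.0065

0.0065 m


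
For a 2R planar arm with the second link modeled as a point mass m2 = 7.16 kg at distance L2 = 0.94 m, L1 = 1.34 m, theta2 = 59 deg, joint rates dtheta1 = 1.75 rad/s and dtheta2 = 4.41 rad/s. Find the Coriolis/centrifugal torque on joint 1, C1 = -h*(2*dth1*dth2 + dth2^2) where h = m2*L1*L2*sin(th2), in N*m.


h = m2*L1*L2*sin(th2) = 7.16*1.34*0.94*sin(59 deg) = 7.730566
C1 = -h*(2*1.75*4.41 + 4.41^2) = -7.730566*34.8831 = -269.6661

-269.6661 N*m


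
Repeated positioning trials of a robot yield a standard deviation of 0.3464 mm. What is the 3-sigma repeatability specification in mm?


repeatability = 3*sigma = 3*0.3464 = 1.0392

1.0392 mm


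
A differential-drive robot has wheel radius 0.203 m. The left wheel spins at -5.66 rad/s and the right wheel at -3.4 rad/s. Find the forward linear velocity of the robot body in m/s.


v = r*(wR + wL)/2 = 0.203*(-3.4 + -5.66)/2 = -0.9196

-0.9196 m/s


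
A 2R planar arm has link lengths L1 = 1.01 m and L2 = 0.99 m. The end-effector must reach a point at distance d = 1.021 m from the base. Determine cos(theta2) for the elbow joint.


cos(th2) = (d^2 - L1^2 - L2^2)/(2*L1*L2) = (1.021^2 - 1.01^2 - 0.99^2)/(2*1.01*0.99) = -0.4789

-0.4789


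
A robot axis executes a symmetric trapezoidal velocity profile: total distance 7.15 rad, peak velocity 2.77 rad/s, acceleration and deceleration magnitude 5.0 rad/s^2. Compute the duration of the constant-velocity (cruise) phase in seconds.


t_acc = v/a = 0.554000 s, d_acc = v^2/(2a) = 0.767290 rad each
d_cruise = 7.15 - 2*0.767290 = 5.615420 rad
t_cruise = d_cruise/v = 5.615420/2.77 = 2.0272

2.0272 s


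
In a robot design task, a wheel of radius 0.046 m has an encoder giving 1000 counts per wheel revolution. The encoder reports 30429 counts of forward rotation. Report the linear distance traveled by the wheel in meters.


revs = 30429/1000 = 30.429000
d = revs * 2*pi*r = 30.429000 * 2*pi*0.046 = 8.7948

8.7948 m


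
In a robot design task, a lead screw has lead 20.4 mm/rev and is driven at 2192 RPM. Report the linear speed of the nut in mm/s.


v = lead * (RPM/60) = 20.4*2192/60 = 745.2800

745.2800 mm/s


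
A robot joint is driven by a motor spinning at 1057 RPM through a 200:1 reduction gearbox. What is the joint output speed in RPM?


omega_joint = omega_motor / N = 1057 / 200 = 5.2850

5.2850 RPM


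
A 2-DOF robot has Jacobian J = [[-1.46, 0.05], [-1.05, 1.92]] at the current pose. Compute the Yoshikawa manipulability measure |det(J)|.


det(J) = -1.46*1.92 - (0.05)*(-1.05) = -2.7507
|det(J)| = 2.7507

2.7507


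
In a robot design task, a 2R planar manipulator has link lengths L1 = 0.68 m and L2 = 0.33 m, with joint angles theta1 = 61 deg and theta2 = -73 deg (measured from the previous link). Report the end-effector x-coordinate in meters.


x = L1*cos(th1) + L2*cos(th1+th2) = 0.68*cos(61 deg) + 0.33*cos(-12 deg) = 0.6525

0.6525 m


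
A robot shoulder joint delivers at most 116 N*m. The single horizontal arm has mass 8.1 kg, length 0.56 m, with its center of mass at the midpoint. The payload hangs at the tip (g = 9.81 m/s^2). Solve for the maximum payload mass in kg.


tau_arm = m_arm*g*(L/2) = 8.1*9.81*0.56/2 = 22.2491 N*m
tau_payload = tau_max - tau_arm = 116 - 22.2491 = 93.7509
m_payload = tau_payload / (g*L) = 93.7509 / (9.81*0.56) = 17.0655

17.0655 kg


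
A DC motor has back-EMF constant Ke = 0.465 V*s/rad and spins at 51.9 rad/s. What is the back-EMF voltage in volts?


V_emf = Ke * omega = 0.465*51.9 = 24.1335

24.1335 V


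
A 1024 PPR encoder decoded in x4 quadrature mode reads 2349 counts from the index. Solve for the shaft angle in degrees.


angle = counts * 360 / (PPR*4) = 2349 * 360 / 4096 = 206.4551

206.4551 degrees


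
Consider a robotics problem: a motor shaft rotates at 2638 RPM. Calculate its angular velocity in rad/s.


omega = 2638 * 2*pi/60 = 276.2507

276.2507 rad/s


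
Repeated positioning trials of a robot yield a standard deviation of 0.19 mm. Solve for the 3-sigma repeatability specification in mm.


repeatability = 3*sigma = 3*0.19 = 0.5700

0.5700 mm


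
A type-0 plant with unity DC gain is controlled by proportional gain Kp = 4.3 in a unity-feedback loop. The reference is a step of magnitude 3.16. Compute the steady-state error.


e_ss = R/(1 + Kp) = 3.16/(1 + 4.3) = 3.16/5.3000 = 0.5962

0.5962


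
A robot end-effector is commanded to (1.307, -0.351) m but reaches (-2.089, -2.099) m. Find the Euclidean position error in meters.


dx = -2.089 - (1.307) = -3.3960, dy = -2.099 - (-0.351) = -1.7480
err = sqrt(11.532816 + 3.055504) = 3.8195

3.8195 m


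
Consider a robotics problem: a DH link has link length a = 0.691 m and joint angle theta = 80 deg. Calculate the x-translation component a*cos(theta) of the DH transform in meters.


a*cos(theta) = 0.691*cos(80 deg) = 0.1200

0.1200 m


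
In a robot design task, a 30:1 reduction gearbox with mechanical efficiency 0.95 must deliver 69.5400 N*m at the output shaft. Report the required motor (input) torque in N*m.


tau_in = tau_out / (N * eta) = 69.5400 / (30 * 0.95) = 2.4400

2.4400 N*m


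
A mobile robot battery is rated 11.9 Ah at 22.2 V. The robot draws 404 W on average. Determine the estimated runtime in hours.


E = 11.9*22.2 = 264.1800 Wh
t = E/P = 264.1800/404 = 0.6539

0.6539 hours


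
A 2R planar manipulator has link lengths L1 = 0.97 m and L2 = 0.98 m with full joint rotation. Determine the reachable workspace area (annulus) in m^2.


r_max = L1 + L2 = 1.9500, r_min = |L1 - L2| = 0.0100
A = pi*(r_max^2 - r_min^2) = pi*(3.8025 - 0.0001) = 11.9456

11.9456 m^2


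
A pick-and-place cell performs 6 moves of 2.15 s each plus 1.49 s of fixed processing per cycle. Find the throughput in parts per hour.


T_cycle = 6*2.15 + 1.49 = 14.3900 s
rate = 3600/T = 250.1737

250.1737 parts/hour


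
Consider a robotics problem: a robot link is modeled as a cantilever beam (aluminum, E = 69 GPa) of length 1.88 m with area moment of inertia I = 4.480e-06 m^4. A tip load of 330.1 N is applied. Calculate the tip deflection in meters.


delta = F*L^3/(3*E*I) = 330.1*1.88^3/(3*6.900e+10*4.480e-06)
      = 2193.4062272/927360 = 0.0024

0.0024 m


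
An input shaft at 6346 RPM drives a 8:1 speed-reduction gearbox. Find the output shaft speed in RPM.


omega_out = omega_in / N = 6346 / 8 = 793.2500

793.2500 RPM


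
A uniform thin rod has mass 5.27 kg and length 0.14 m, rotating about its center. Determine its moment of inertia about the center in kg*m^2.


I = (1/12)*m*L^2 = (1/12)*5.27*0.14^2 = 0.0086

0.0086 kg*m^2


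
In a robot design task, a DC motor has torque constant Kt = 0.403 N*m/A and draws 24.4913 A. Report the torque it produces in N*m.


tau = Kt * I = 0.403*24.4913 = 9.8700

9.8700 N*m


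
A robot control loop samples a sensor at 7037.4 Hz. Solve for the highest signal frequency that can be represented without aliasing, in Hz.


f_max = f_s/2 = 7037.4/2 = 3518.7000

3518.7000 Hz


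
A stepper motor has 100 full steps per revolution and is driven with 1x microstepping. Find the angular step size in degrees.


step = 360/(100*1) = 360/100 = 3.6000

3.6000 degrees


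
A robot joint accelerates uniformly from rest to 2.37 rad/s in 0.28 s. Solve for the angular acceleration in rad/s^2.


alpha = delta_omega / t = 2.37 / 0.28 = 8.4643

8.4643 rad/s^2


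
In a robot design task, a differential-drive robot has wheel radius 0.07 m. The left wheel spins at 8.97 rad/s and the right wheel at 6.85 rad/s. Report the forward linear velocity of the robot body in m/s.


v = r*(wR + wL)/2 = 0.07*(6.85 + 8.97)/2 = 0.5537

0.5537 m/s


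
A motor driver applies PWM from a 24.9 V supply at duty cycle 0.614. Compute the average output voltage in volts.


V_avg = V_supply * D = 24.9*0.614 = 15.2886

15.2886 V


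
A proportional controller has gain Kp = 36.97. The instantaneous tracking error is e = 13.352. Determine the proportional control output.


u_P = Kp * e = 36.97 * 13.352 = 493.6234

493.6234


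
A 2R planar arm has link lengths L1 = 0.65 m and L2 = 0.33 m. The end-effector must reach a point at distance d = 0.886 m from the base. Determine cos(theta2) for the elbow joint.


cos(th2) = (d^2 - L1^2 - L2^2)/(2*L1*L2) = (0.886^2 - 0.65^2 - 0.33^2)/(2*0.65*0.33) = 0.5911

0.5911


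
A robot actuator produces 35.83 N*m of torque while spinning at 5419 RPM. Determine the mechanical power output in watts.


omega = 5419 * 2*pi/60 = 567.476353 rad/s
P = tau * omega = 35.83 * 567.476353 = 20332.6777

20332.6777 W


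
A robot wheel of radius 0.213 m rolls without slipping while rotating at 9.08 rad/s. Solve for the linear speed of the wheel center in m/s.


v = omega * r = 9.08 * 0.213 = 1.9340

1.9340 m/s


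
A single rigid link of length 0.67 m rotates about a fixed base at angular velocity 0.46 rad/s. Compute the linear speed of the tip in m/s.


v = L*omega = 0.67 * 0.46 = 0.3082

0.3082 m/s


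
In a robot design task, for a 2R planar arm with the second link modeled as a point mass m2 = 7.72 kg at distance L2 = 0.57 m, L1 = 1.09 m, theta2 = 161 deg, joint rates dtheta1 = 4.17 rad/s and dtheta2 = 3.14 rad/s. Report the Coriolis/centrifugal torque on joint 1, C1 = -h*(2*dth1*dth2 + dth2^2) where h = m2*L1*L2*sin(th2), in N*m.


h = m2*L1*L2*sin(th2) = 7.72*1.09*0.57*sin(161 deg) = 1.561567
C1 = -h*(2*4.17*3.14 + 3.14^2) = -1.561567*36.0472 = -56.2901

-56.2901 N*m


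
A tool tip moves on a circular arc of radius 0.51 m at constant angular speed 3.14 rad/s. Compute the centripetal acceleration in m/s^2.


a_c = omega^2 * r = 3.14^2 * 0.51 = 5.0284

5.0284 m/s^2


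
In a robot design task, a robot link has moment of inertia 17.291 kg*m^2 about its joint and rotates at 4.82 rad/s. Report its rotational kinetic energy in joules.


KE = (1/2)*I*omega^2 = 0.5*17.291*4.82^2 = 200.8557

200.8557 J


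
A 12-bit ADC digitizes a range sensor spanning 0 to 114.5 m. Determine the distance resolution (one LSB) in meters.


res = range / 2^n = 114.5/2^12 = 114.5/4096 = 0.0280

0.0280 m


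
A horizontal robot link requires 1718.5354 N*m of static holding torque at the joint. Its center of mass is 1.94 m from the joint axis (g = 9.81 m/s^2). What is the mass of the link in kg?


m = tau / (g*L) = 1718.5354 / (9.81 * 1.94) = 90.3000

90.3000 kg


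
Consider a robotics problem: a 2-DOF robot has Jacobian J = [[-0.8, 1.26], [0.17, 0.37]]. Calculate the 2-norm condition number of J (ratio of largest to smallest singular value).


JJ^T eigenvalues: trace(JJ^T) = 2.3934, det(JJ^T) = det(J)^2 = 0.26030404
s_max^2 = (2.3934 + sqrt(4.68714740))/2 = 2.27919104
s_min^2 = (2.3934 - sqrt(4.68714740))/2 = 0.11420896
kappa = s_max/s_min = sqrt(2.27919104/0.11420896) = 4.4673

4.4673


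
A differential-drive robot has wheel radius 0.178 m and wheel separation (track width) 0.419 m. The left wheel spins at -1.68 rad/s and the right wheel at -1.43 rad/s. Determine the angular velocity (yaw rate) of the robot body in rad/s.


omega = r*(wR - wL)/L = 0.178*(-1.43 - (-1.68))/0.419 = 0.1062

0.1062 rad/s


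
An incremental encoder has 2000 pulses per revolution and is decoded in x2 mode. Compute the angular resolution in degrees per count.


resolution = 360 / (PPR * 2) = 360 / 4000 = 0.0900

0.0900 degrees


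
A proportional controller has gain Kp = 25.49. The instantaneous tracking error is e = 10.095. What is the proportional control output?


u_P = Kp * e = 25.49 * 10.095 = 257.3216

257.3216


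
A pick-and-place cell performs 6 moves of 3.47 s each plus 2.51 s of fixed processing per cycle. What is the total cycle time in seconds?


T = 6*3.47 + 2.51 = 23.3300

23.3300 s


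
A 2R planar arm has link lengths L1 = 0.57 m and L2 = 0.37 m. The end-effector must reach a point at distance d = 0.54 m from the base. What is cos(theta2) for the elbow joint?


cos(th2) = (d^2 - L1^2 - L2^2)/(2*L1*L2) = (0.54^2 - 0.57^2 - 0.37^2)/(2*0.57*0.37) = -0.4035

-0.4035


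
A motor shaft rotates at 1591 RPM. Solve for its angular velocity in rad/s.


omega = 1591 * 2*pi/60 = 166.6091

166.6091 rad/s


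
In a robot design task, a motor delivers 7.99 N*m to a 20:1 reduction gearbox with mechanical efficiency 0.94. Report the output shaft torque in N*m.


tau_out = tau_in * N * eta = 7.99 * 20 * 0.94 = 150.2120

150.2120 N*m


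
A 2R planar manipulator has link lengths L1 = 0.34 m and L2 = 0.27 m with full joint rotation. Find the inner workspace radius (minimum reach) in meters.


r_min = |L1 - L2| = |0.34 - 0.27| = 0.0700

0.0700 m


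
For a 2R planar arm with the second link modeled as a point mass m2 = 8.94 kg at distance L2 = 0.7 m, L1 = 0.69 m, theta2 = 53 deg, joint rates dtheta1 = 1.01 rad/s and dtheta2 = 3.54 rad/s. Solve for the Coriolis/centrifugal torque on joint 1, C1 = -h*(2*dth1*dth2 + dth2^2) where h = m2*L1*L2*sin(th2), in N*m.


h = m2*L1*L2*sin(th2) = 8.94*0.69*0.7*sin(53 deg) = 3.448524
C1 = -h*(2*1.01*3.54 + 3.54^2) = -3.448524*19.6824 = -67.8752

-67.8752 N*m


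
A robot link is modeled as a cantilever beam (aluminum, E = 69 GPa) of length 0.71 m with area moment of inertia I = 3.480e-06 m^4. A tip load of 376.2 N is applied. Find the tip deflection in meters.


delta = F*L^3/(3*E*I) = 376.2*0.71^3/(3*6.900e+10*3.480e-06)
      = 134.6461182/720360 = 1.8692e-04

1.8692e-04 m


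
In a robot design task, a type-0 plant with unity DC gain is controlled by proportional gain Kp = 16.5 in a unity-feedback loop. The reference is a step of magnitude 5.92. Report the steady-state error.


e_ss = R/(1 + Kp) = 5.92/(1 + 16.5) = 5.92/17.5000 = 0.3383

0.3383


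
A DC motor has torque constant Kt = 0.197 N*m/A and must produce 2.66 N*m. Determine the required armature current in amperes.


I = tau / Kt = 2.66/0.197 = 13.5025

13.5025 A


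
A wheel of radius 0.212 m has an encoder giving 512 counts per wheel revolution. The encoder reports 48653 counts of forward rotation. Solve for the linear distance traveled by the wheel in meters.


revs = 48653/512 = 95.025391
d = revs * 2*pi*r = 95.025391 * 2*pi*0.212 = 126.5772

126.5772 m


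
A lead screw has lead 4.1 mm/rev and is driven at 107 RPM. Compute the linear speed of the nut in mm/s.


v = lead * (RPM/60) = 4.1*107/60 = 7.3117

7.3117 mm/s


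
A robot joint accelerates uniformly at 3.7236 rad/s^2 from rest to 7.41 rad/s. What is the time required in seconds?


t = delta_omega / alpha = 7.41 / 3.7236 = 1.9900

1.9900 s


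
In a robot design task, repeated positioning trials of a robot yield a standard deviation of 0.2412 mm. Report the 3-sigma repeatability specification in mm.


repeatability = 3*sigma = 3*0.2412 = 0.7236

0.7236 mm


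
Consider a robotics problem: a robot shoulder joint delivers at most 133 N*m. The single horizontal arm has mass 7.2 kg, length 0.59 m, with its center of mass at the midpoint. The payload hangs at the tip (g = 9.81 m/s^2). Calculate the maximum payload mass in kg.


tau_arm = m_arm*g*(L/2) = 7.2*9.81*0.59/2 = 20.8364 N*m
tau_payload = tau_max - tau_arm = 133 - 20.8364 = 112.1636
m_payload = tau_payload / (g*L) = 112.1636 / (9.81*0.59) = 19.3790

19.3790 kg


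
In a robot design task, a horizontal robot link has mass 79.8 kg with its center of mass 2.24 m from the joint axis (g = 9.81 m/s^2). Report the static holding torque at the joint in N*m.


tau = m*g*L = 79.8 * 9.81 * 2.24 = 1753.5571

1753.5571 N*m


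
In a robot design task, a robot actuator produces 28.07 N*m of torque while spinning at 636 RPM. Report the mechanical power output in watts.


omega = 636 * 2*pi/60 = 66.601764 rad/s
P = tau * omega = 28.07 * 66.601764 = 1869.5115

1869.5115 W


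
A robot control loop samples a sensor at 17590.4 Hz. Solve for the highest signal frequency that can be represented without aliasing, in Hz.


f_max = f_s/2 = 17590.4/2 = 8795.2000

8795.2000 Hz


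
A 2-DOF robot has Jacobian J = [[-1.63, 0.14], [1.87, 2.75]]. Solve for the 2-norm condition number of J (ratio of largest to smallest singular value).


JJ^T eigenvalues: trace(JJ^T) = 13.7359, det(JJ^T) = det(J)^2 = 22.50838249
s_max^2 = (13.7359 + sqrt(98.64141885))/2 = 11.83386932
s_min^2 = (13.7359 - sqrt(98.64141885))/2 = 1.90203068
kappa = s_max/s_min = sqrt(11.83386932/1.90203068) = 2.4943

2.4943


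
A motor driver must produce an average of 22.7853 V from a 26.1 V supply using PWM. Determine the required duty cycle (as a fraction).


D = V_avg/V_supply = 22.7853/26.1 = 0.8730

0.8730


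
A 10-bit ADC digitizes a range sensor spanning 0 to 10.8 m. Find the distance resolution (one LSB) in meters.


res = range / 2^n = 10.8/2^10 = 10.8/1024 = 0.0105

0.0105 m


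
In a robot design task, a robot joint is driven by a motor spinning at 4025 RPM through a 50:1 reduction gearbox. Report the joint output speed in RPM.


omega_joint = omega_motor / N = 4025 / 50 = 80.5000

80.5000 RPM


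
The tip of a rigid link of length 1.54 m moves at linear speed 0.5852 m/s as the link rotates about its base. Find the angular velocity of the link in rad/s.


omega = v / L = 0.5852 / 1.54 = 0.3800

0.3800 rad/s


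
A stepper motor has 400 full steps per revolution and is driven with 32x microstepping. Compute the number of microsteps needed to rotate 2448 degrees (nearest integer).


step_size = 360/(400*32) = 360/12800 = 0.028125 deg
n = 2448/(360/12800) = 2448*12800/360 = 87040

87040 steps


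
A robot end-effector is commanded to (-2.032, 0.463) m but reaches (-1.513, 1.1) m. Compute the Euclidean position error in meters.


dx = -1.513 - (-2.032) = 0.5190, dy = 1.1 - (0.463) = 0.6370
err = sqrt(0.269361 + 0.405769) = 0.8217

0.8217 m


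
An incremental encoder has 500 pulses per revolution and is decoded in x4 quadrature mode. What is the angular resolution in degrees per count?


resolution = 360 / (PPR * 4) = 360 / 2000 = 0.1800

0.1800 degrees


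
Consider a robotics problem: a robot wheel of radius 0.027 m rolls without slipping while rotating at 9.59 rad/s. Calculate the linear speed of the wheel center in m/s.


v = omega * r = 9.59 * 0.027 = 0.2589

0.2589 m/s


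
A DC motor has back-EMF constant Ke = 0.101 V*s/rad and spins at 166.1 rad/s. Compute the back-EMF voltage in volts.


V_emf = Ke * omega = 0.101*166.1 = 16.7761

16.7761 V


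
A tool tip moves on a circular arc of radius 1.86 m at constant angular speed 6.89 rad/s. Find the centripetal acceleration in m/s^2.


a_c = omega^2 * r = 6.89^2 * 1.86 = 88.2981

88.2981 m/s^2


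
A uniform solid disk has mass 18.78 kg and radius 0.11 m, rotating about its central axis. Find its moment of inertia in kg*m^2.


I = (1/2)*m*R^2 = 0.5*18.78*0.11^2 = 0.1136

0.1136 kg*m^2


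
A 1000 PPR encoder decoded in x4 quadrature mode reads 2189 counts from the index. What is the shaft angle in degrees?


angle = counts * 360 / (PPR*4) = 2189 * 360 / 4000 = 197.0100

197.0100 degrees


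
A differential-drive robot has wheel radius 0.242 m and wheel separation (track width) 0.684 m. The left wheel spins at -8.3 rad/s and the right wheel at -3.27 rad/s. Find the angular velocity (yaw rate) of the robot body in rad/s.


omega = r*(wR - wL)/L = 0.242*(-3.27 - (-8.3))/0.684 = 1.7796

1.7796 rad/s


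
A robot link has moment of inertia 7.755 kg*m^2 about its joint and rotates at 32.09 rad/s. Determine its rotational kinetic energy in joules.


KE = (1/2)*I*omega^2 = 0.5*7.755*32.09^2 = 3992.9258

3992.9258 J


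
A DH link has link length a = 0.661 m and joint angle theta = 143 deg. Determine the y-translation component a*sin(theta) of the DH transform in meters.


a*sin(theta) = 0.661*sin(143 deg) = 0.3978

0.3978 m


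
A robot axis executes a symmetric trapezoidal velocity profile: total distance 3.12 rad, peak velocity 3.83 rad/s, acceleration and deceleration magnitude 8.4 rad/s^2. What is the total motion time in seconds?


t_acc = v/a = 3.83/8.4 = 0.455952 s
d_acc = v^2/(2a) = 0.873149 rad (each ramp)
d_cruise = 3.12 - 2*0.873149 = 1.373702 rad
t_cruise = 1.373702/3.83 = 0.358669 s
t_total = 2*0.455952 + 0.358669 = 1.2706

1.2706 s


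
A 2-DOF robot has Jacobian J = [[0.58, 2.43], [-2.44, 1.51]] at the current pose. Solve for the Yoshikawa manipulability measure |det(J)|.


det(J) = 0.58*1.51 - (2.43)*(-2.44) = 6.8050
|det(J)| = 6.8050

6.8050


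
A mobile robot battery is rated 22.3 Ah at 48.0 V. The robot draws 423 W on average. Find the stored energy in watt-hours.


E = capacity * V = 22.3*48.0 = 1070.4000

1070.4000 Wh


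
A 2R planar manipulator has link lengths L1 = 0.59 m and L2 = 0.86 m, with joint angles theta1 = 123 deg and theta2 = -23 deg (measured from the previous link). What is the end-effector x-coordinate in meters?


x = L1*cos(th1) + L2*cos(th1+th2) = 0.59*cos(123 deg) + 0.86*cos(100 deg) = -0.4707

-0.4707 m


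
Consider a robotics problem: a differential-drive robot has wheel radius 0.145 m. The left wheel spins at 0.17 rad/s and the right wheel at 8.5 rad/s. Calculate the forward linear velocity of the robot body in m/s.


v = r*(wR + wL)/2 = 0.145*(8.5 + 0.17)/2 = 0.6286

0.6286 m/s


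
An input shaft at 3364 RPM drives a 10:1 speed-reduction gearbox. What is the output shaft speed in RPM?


omega_out = omega_in / N = 3364 / 10 = 336.4000

336.4000 RPM


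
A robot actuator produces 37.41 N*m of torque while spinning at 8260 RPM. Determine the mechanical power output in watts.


omega = 8260 * 2*pi/60 = 864.985177 rad/s
P = tau * omega = 37.41 * 864.985177 = 32359.0955

32359.0955 W


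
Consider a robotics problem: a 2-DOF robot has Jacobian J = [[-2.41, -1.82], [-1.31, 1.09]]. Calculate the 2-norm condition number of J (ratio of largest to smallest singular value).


JJ^T eigenvalues: trace(JJ^T) = 12.0247, det(JJ^T) = det(J)^2 = 25.11112321
s_max^2 = (12.0247 + sqrt(44.14891725))/2 = 9.33458258
s_min^2 = (12.0247 - sqrt(44.14891725))/2 = 2.69011742
kappa = s_max/s_min = sqrt(9.33458258/2.69011742) = 1.8628

1.8628


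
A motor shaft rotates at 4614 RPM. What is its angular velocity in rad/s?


omega = 4614 * 2*pi/60 = 483.1770

483.1770 rad/s


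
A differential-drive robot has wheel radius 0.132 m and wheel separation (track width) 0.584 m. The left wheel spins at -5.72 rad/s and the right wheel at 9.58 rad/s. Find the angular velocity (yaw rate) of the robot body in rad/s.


omega = r*(wR - wL)/L = 0.132*(9.58 - (-5.72))/0.584 = 3.4582

3.4582 rad/s


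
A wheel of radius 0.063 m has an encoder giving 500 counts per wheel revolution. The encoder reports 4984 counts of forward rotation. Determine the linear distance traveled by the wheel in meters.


revs = 4984/500 = 9.968000
d = revs * 2*pi*r = 9.968000 * 2*pi*0.063 = 3.9457

3.9457 m


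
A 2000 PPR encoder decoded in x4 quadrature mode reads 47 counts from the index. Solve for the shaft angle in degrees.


angle = counts * 360 / (PPR*4) = 47 * 360 / 8000 = 2.1150

2.1150 degrees


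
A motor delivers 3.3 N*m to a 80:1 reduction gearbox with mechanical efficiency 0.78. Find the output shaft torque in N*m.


tau_out = tau_in * N * eta = 3.3 * 80 * 0.78 = 205.9200

205.9200 N*m


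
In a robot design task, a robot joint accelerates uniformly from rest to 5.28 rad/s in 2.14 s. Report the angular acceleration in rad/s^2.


alpha = delta_omega / t = 5.28 / 2.14 = 2.4673

2.4673 rad/s^2


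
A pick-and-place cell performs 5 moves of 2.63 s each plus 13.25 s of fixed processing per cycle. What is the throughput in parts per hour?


T_cycle = 5*2.63 + 13.25 = 26.4000 s
rate = 3600/T = 136.3636

136.3636 parts/hour


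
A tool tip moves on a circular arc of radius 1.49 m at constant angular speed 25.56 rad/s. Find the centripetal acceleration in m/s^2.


a_c = omega^2 * r = 25.56^2 * 1.49 = 973.4373

973.4373 m/s^2


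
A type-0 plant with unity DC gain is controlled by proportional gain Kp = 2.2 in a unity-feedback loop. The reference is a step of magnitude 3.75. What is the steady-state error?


e_ss = R/(1 + Kp) = 3.75/(1 + 2.2) = 3.75/3.2000 = 1.1719

1.1719


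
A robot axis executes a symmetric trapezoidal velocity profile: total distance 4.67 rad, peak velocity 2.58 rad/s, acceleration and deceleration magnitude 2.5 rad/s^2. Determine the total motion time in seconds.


t_acc = v/a = 2.58/2.5 = 1.032000 s
d_acc = v^2/(2a) = 1.331280 rad (each ramp)
d_cruise = 4.67 - 2*1.331280 = 2.007440 rad
t_cruise = 2.007440/2.58 = 0.778078 s
t_total = 2*1.032000 + 0.778078 = 2.8421

2.8421 s


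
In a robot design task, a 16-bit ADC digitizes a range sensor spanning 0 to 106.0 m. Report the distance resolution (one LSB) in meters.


res = range / 2^n = 106.0/2^16 = 106.0/65536 = 0.0016

0.0016 m


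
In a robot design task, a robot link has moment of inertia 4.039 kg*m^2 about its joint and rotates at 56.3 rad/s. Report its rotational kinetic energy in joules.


KE = (1/2)*I*omega^2 = 0.5*4.039*56.3^2 = 6401.1890

6401.1890 J


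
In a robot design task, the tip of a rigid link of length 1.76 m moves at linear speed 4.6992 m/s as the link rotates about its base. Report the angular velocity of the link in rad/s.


omega = v / L = 4.6992 / 1.76 = 2.6700

2.6700 rad/s


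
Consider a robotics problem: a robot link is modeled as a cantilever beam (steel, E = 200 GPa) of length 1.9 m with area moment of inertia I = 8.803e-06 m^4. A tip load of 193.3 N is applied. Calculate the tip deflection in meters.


delta = F*L^3/(3*E*I) = 193.3*1.9^3/(3*2.000e+11*8.803e-06)
      = 1325.8447/5281800 = 2.5102e-04

2.5102e-04 m


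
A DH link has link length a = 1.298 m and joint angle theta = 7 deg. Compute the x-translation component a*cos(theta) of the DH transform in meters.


a*cos(theta) = 1.298*cos(7 deg) = 1.2883

1.2883 m


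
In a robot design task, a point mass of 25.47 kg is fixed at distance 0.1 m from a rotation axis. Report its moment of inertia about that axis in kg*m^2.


I = m*r^2 = 25.47*0.1^2 = 0.2547

0.2547 kg*m^2


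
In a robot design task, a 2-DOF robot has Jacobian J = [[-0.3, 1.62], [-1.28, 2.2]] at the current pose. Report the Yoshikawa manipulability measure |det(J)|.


det(J) = -0.3*2.2 - (1.62)*(-1.28) = 1.4136
|det(J)| = 1.4136

1.4136


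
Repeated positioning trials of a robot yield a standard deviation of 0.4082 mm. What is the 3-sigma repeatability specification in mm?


repeatability = 3*sigma = 3*0.4082 = 1.2246

1.2246 mm


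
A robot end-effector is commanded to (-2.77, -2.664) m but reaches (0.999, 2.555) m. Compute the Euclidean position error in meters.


dx = 0.999 - (-2.77) = 3.7690, dy = 2.555 - (-2.664) = 5.2190
err = sqrt(14.205361 + 27.237961) = 6.4376

6.4376 m


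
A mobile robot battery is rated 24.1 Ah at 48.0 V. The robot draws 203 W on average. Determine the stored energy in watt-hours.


E = capacity * V = 24.1*48.0 = 1156.8000

1156.8000 Wh


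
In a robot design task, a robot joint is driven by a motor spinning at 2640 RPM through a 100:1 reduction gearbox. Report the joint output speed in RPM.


omega_joint = omega_motor / N = 2640 / 100 = 26.4000

26.4000 RPM


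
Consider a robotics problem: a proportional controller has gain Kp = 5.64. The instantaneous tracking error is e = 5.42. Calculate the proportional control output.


u_P = Kp * e = 5.64 * 5.42 = 30.5688

30.5688


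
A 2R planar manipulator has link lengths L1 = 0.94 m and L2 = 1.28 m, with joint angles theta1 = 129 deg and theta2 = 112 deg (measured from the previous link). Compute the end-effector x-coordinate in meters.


x = L1*cos(th1) + L2*cos(th1+th2) = 0.94*cos(129 deg) + 1.28*cos(241 deg) = -1.2121

-1.2121 m


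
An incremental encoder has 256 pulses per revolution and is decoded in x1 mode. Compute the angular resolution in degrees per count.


resolution = 360 / (PPR * 1) = 360 / 256 = 1.4062

1.4062 degrees
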